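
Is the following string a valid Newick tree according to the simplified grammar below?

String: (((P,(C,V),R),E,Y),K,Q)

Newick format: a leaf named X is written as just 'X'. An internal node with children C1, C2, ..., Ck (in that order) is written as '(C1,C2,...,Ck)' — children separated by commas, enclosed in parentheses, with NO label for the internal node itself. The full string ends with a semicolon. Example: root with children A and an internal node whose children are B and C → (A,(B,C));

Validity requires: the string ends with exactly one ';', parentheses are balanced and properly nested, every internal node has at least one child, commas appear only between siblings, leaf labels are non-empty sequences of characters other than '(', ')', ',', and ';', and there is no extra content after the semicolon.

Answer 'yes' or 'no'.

Answer: no

Derivation:
Input: (((P,(C,V),R),E,Y),K,Q)
Paren balance: 4 '(' vs 4 ')' OK
Ends with single ';': False
Full parse: FAILS (must end with ;)
Valid: False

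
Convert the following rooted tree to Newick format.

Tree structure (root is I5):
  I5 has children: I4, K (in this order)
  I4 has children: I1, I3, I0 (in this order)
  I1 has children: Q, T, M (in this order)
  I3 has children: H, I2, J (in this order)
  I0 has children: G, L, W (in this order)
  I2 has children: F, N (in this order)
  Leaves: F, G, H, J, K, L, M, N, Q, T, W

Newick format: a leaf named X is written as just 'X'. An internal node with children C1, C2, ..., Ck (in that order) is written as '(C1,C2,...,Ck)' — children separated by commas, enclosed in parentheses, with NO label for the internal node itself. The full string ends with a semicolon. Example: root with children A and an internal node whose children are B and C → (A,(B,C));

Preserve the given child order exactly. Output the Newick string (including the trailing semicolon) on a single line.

internal I5 with children ['I4', 'K']
  internal I4 with children ['I1', 'I3', 'I0']
    internal I1 with children ['Q', 'T', 'M']
      leaf 'Q' → 'Q'
      leaf 'T' → 'T'
      leaf 'M' → 'M'
    → '(Q,T,M)'
    internal I3 with children ['H', 'I2', 'J']
      leaf 'H' → 'H'
      internal I2 with children ['F', 'N']
        leaf 'F' → 'F'
        leaf 'N' → 'N'
      → '(F,N)'
      leaf 'J' → 'J'
    → '(H,(F,N),J)'
    internal I0 with children ['G', 'L', 'W']
      leaf 'G' → 'G'
      leaf 'L' → 'L'
      leaf 'W' → 'W'
    → '(G,L,W)'
  → '((Q,T,M),(H,(F,N),J),(G,L,W))'
  leaf 'K' → 'K'
→ '(((Q,T,M),(H,(F,N),J),(G,L,W)),K)'
Final: (((Q,T,M),(H,(F,N),J),(G,L,W)),K);

Answer: (((Q,T,M),(H,(F,N),J),(G,L,W)),K);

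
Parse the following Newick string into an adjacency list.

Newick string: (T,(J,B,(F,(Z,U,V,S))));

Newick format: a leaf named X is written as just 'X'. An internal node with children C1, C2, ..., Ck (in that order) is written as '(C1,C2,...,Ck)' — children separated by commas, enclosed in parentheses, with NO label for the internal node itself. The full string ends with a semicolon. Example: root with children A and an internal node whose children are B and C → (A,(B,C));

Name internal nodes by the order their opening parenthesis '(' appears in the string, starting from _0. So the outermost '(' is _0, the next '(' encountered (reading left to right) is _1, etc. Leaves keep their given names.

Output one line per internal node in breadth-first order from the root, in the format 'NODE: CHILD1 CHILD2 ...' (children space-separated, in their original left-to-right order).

Answer: _0: T _1
_1: J B _2
_2: F _3
_3: Z U V S

Derivation:
Input: (T,(J,B,(F,(Z,U,V,S))));
Scanning left-to-right, naming '(' by encounter order:
  pos 0: '(' -> open internal node _0 (depth 1)
  pos 3: '(' -> open internal node _1 (depth 2)
  pos 8: '(' -> open internal node _2 (depth 3)
  pos 11: '(' -> open internal node _3 (depth 4)
  pos 19: ')' -> close internal node _3 (now at depth 3)
  pos 20: ')' -> close internal node _2 (now at depth 2)
  pos 21: ')' -> close internal node _1 (now at depth 1)
  pos 22: ')' -> close internal node _0 (now at depth 0)
Total internal nodes: 4
BFS adjacency from root:
  _0: T _1
  _1: J B _2
  _2: F _3
  _3: Z U V S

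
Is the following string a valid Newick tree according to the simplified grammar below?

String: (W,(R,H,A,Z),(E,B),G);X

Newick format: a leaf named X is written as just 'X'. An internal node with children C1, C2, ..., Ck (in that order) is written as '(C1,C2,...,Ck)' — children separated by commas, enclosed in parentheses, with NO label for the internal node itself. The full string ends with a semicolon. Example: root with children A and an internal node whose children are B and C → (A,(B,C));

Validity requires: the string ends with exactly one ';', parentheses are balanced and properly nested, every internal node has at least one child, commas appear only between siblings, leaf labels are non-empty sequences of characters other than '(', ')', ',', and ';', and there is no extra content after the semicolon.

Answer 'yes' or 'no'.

Input: (W,(R,H,A,Z),(E,B),G);X
Paren balance: 3 '(' vs 3 ')' OK
Ends with single ';': False
Full parse: FAILS (must end with ;)
Valid: False

Answer: no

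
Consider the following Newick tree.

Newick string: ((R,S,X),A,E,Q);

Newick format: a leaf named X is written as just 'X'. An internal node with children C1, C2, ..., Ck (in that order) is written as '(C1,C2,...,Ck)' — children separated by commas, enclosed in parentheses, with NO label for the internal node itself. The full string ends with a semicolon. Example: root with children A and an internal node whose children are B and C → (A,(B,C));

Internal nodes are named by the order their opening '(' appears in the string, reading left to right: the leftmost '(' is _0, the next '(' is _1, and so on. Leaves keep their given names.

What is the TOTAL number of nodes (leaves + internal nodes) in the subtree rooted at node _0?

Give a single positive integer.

Answer: 8

Derivation:
Newick: ((R,S,X),A,E,Q);
Locate _0: it is the '(' at position 0 (the 1st '(' reading left to right).
Query: subtree rooted at _0
_0: subtree_size = 1 + 7
  _1: subtree_size = 1 + 3
    R: subtree_size = 1 + 0
    S: subtree_size = 1 + 0
    X: subtree_size = 1 + 0
  A: subtree_size = 1 + 0
  E: subtree_size = 1 + 0
  Q: subtree_size = 1 + 0
Total subtree size of _0: 8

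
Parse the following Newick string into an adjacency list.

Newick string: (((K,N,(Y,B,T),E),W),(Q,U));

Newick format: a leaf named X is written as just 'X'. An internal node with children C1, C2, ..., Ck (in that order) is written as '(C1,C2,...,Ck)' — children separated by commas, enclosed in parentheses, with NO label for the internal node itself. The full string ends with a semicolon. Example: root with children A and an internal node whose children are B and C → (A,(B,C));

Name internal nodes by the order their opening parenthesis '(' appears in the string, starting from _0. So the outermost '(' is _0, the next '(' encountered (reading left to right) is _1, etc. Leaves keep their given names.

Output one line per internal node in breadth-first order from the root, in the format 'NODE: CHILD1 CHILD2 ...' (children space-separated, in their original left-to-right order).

Input: (((K,N,(Y,B,T),E),W),(Q,U));
Scanning left-to-right, naming '(' by encounter order:
  pos 0: '(' -> open internal node _0 (depth 1)
  pos 1: '(' -> open internal node _1 (depth 2)
  pos 2: '(' -> open internal node _2 (depth 3)
  pos 7: '(' -> open internal node _3 (depth 4)
  pos 13: ')' -> close internal node _3 (now at depth 3)
  pos 16: ')' -> close internal node _2 (now at depth 2)
  pos 19: ')' -> close internal node _1 (now at depth 1)
  pos 21: '(' -> open internal node _4 (depth 2)
  pos 25: ')' -> close internal node _4 (now at depth 1)
  pos 26: ')' -> close internal node _0 (now at depth 0)
Total internal nodes: 5
BFS adjacency from root:
  _0: _1 _4
  _1: _2 W
  _4: Q U
  _2: K N _3 E
  _3: Y B T

Answer: _0: _1 _4
_1: _2 W
_4: Q U
_2: K N _3 E
_3: Y B T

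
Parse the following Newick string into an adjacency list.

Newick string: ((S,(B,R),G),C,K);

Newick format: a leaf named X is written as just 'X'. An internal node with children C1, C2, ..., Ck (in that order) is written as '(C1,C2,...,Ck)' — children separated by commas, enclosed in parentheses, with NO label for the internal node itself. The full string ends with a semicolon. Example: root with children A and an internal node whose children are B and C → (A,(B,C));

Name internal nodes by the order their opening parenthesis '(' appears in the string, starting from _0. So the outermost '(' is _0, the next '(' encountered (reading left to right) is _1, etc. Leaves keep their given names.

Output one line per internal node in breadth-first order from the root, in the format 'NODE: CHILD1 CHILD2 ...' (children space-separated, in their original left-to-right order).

Input: ((S,(B,R),G),C,K);
Scanning left-to-right, naming '(' by encounter order:
  pos 0: '(' -> open internal node _0 (depth 1)
  pos 1: '(' -> open internal node _1 (depth 2)
  pos 4: '(' -> open internal node _2 (depth 3)
  pos 8: ')' -> close internal node _2 (now at depth 2)
  pos 11: ')' -> close internal node _1 (now at depth 1)
  pos 16: ')' -> close internal node _0 (now at depth 0)
Total internal nodes: 3
BFS adjacency from root:
  _0: _1 C K
  _1: S _2 G
  _2: B R

Answer: _0: _1 C K
_1: S _2 G
_2: B R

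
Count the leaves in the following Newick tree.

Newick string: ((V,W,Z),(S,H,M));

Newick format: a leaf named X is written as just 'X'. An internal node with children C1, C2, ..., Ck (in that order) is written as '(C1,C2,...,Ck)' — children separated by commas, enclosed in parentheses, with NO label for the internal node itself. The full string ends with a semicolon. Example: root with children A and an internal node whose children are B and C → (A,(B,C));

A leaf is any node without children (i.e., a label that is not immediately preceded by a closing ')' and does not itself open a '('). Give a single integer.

Answer: 6

Derivation:
Newick: ((V,W,Z),(S,H,M));
Scan left-to-right; a leaf is any maximal label run not followed by '(':
  pos 2: leaf 'V' → count = 1
  pos 4: leaf 'W' → count = 2
  pos 6: leaf 'Z' → count = 3
  pos 10: leaf 'S' → count = 4
  pos 12: leaf 'H' → count = 5
  pos 14: leaf 'M' → count = 6
Total leaves: 6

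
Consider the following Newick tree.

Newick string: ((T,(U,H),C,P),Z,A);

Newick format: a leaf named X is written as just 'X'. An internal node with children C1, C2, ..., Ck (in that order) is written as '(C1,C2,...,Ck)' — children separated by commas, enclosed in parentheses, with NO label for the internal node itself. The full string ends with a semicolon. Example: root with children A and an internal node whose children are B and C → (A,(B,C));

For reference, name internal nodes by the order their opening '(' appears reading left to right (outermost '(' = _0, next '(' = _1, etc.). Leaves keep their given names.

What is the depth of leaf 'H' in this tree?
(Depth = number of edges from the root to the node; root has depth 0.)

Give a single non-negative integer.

Answer: 3

Derivation:
Newick: ((T,(U,H),C,P),Z,A);
Naming internals by '(' encounter order: outermost '(' = _0, next = _1, ...
Query node: H
Path from root: _0 -> _1 -> _2 -> H
Depth of H: 3 (number of edges from root)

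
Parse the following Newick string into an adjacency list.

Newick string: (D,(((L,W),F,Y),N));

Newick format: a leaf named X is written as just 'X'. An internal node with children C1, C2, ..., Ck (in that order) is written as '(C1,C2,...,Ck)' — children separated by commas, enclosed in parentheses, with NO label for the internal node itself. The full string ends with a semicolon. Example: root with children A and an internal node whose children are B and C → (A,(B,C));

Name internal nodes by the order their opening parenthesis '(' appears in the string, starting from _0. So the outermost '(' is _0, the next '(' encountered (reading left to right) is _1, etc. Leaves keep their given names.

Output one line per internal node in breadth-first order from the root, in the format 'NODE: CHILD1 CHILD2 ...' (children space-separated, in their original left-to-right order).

Answer: _0: D _1
_1: _2 N
_2: _3 F Y
_3: L W

Derivation:
Input: (D,(((L,W),F,Y),N));
Scanning left-to-right, naming '(' by encounter order:
  pos 0: '(' -> open internal node _0 (depth 1)
  pos 3: '(' -> open internal node _1 (depth 2)
  pos 4: '(' -> open internal node _2 (depth 3)
  pos 5: '(' -> open internal node _3 (depth 4)
  pos 9: ')' -> close internal node _3 (now at depth 3)
  pos 14: ')' -> close internal node _2 (now at depth 2)
  pos 17: ')' -> close internal node _1 (now at depth 1)
  pos 18: ')' -> close internal node _0 (now at depth 0)
Total internal nodes: 4
BFS adjacency from root:
  _0: D _1
  _1: _2 N
  _2: _3 F Y
  _3: L W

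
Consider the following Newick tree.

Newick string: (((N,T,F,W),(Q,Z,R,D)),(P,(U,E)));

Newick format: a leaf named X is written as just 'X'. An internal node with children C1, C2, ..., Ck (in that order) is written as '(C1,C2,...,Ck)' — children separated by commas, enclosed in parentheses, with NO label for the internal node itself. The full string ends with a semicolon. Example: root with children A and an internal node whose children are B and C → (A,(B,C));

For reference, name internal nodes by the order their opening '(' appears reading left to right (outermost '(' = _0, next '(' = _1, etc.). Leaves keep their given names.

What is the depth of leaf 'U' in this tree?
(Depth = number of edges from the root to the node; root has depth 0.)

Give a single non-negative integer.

Answer: 3

Derivation:
Newick: (((N,T,F,W),(Q,Z,R,D)),(P,(U,E)));
Naming internals by '(' encounter order: outermost '(' = _0, next = _1, ...
Query node: U
Path from root: _0 -> _4 -> _5 -> U
Depth of U: 3 (number of edges from root)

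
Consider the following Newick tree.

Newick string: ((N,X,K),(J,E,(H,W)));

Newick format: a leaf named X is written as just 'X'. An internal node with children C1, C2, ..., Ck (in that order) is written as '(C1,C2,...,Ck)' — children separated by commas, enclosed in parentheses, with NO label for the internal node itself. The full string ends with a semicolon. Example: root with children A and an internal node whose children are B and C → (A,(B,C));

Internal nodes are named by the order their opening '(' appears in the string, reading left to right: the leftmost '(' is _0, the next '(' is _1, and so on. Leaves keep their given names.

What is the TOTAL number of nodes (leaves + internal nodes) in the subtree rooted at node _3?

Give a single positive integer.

Answer: 3

Derivation:
Newick: ((N,X,K),(J,E,(H,W)));
Locate _3: it is the '(' at position 14 (the 4th '(' reading left to right).
Query: subtree rooted at _3
_3: subtree_size = 1 + 2
  H: subtree_size = 1 + 0
  W: subtree_size = 1 + 0
Total subtree size of _3: 3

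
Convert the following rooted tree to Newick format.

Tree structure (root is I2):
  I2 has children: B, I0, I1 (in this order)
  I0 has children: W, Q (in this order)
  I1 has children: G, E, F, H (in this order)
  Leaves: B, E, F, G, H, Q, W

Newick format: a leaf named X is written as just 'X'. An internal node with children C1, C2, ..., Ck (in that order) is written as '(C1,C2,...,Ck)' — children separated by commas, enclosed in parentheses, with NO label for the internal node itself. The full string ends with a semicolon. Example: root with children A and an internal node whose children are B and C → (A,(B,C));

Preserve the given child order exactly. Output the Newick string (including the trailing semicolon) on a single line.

Answer: (B,(W,Q),(G,E,F,H));

Derivation:
internal I2 with children ['B', 'I0', 'I1']
  leaf 'B' → 'B'
  internal I0 with children ['W', 'Q']
    leaf 'W' → 'W'
    leaf 'Q' → 'Q'
  → '(W,Q)'
  internal I1 with children ['G', 'E', 'F', 'H']
    leaf 'G' → 'G'
    leaf 'E' → 'E'
    leaf 'F' → 'F'
    leaf 'H' → 'H'
  → '(G,E,F,H)'
→ '(B,(W,Q),(G,E,F,H))'
Final: (B,(W,Q),(G,E,F,H));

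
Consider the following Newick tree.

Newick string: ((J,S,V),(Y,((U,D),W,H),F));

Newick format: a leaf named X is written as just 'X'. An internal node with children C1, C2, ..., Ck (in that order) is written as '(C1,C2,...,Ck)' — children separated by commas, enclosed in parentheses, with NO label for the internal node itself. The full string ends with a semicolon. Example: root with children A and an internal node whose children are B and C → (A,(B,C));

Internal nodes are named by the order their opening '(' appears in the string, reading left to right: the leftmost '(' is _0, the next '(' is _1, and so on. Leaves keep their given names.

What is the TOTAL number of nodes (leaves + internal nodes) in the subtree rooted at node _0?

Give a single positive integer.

Answer: 14

Derivation:
Newick: ((J,S,V),(Y,((U,D),W,H),F));
Locate _0: it is the '(' at position 0 (the 1st '(' reading left to right).
Query: subtree rooted at _0
_0: subtree_size = 1 + 13
  _1: subtree_size = 1 + 3
    J: subtree_size = 1 + 0
    S: subtree_size = 1 + 0
    V: subtree_size = 1 + 0
  _2: subtree_size = 1 + 8
    Y: subtree_size = 1 + 0
    _3: subtree_size = 1 + 5
      _4: subtree_size = 1 + 2
        U: subtree_size = 1 + 0
        D: subtree_size = 1 + 0
      W: subtree_size = 1 + 0
      H: subtree_size = 1 + 0
    F: subtree_size = 1 + 0
Total subtree size of _0: 14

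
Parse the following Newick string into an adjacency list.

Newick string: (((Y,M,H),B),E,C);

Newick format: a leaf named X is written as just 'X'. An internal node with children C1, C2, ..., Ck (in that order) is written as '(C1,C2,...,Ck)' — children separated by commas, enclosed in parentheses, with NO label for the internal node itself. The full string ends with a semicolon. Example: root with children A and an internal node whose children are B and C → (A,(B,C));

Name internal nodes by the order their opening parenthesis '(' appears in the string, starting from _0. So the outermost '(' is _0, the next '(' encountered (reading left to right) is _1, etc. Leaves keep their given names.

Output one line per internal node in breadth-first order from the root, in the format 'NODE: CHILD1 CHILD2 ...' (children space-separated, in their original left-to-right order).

Answer: _0: _1 E C
_1: _2 B
_2: Y M H

Derivation:
Input: (((Y,M,H),B),E,C);
Scanning left-to-right, naming '(' by encounter order:
  pos 0: '(' -> open internal node _0 (depth 1)
  pos 1: '(' -> open internal node _1 (depth 2)
  pos 2: '(' -> open internal node _2 (depth 3)
  pos 8: ')' -> close internal node _2 (now at depth 2)
  pos 11: ')' -> close internal node _1 (now at depth 1)
  pos 16: ')' -> close internal node _0 (now at depth 0)
Total internal nodes: 3
BFS adjacency from root:
  _0: _1 E C
  _1: _2 B
  _2: Y M H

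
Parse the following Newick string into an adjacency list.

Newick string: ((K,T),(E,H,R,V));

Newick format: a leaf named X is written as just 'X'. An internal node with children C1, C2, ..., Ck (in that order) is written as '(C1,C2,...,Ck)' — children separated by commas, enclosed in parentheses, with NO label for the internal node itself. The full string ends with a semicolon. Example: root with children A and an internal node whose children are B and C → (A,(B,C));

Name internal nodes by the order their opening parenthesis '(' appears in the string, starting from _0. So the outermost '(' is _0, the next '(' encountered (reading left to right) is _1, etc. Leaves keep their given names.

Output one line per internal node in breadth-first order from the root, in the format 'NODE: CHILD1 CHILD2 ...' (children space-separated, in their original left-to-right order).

Answer: _0: _1 _2
_1: K T
_2: E H R V

Derivation:
Input: ((K,T),(E,H,R,V));
Scanning left-to-right, naming '(' by encounter order:
  pos 0: '(' -> open internal node _0 (depth 1)
  pos 1: '(' -> open internal node _1 (depth 2)
  pos 5: ')' -> close internal node _1 (now at depth 1)
  pos 7: '(' -> open internal node _2 (depth 2)
  pos 15: ')' -> close internal node _2 (now at depth 1)
  pos 16: ')' -> close internal node _0 (now at depth 0)
Total internal nodes: 3
BFS adjacency from root:
  _0: _1 _2
  _1: K T
  _2: E H R V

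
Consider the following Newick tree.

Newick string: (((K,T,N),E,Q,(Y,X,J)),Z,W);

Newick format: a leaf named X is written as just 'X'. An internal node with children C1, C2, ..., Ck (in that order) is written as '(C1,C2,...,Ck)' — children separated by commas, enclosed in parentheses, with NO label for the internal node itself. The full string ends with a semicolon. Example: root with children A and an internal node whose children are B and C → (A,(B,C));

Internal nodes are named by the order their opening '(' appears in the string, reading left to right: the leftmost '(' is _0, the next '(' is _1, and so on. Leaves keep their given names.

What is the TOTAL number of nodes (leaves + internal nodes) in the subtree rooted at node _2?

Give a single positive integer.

Answer: 4

Derivation:
Newick: (((K,T,N),E,Q,(Y,X,J)),Z,W);
Locate _2: it is the '(' at position 2 (the 3rd '(' reading left to right).
Query: subtree rooted at _2
_2: subtree_size = 1 + 3
  K: subtree_size = 1 + 0
  T: subtree_size = 1 + 0
  N: subtree_size = 1 + 0
Total subtree size of _2: 4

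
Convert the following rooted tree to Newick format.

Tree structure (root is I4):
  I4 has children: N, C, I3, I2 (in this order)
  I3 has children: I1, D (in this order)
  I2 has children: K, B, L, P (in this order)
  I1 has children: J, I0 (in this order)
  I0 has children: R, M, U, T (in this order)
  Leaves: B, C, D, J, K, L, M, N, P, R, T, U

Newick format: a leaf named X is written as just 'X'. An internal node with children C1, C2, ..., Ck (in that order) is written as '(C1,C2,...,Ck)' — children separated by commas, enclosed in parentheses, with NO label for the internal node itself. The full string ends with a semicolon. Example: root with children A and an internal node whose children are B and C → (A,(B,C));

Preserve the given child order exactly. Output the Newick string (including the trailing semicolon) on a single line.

Answer: (N,C,((J,(R,M,U,T)),D),(K,B,L,P));

Derivation:
internal I4 with children ['N', 'C', 'I3', 'I2']
  leaf 'N' → 'N'
  leaf 'C' → 'C'
  internal I3 with children ['I1', 'D']
    internal I1 with children ['J', 'I0']
      leaf 'J' → 'J'
      internal I0 with children ['R', 'M', 'U', 'T']
        leaf 'R' → 'R'
        leaf 'M' → 'M'
        leaf 'U' → 'U'
        leaf 'T' → 'T'
      → '(R,M,U,T)'
    → '(J,(R,M,U,T))'
    leaf 'D' → 'D'
  → '((J,(R,M,U,T)),D)'
  internal I2 with children ['K', 'B', 'L', 'P']
    leaf 'K' → 'K'
    leaf 'B' → 'B'
    leaf 'L' → 'L'
    leaf 'P' → 'P'
  → '(K,B,L,P)'
→ '(N,C,((J,(R,M,U,T)),D),(K,B,L,P))'
Final: (N,C,((J,(R,M,U,T)),D),(K,B,L,P));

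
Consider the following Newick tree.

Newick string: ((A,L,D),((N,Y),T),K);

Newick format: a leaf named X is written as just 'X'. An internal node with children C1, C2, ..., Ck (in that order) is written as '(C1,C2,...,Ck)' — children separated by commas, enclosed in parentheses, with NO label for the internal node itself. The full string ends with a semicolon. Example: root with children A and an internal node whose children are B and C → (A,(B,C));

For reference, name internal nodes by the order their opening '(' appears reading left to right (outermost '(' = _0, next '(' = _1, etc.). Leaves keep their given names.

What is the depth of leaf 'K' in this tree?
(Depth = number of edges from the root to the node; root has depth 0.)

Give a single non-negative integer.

Newick: ((A,L,D),((N,Y),T),K);
Naming internals by '(' encounter order: outermost '(' = _0, next = _1, ...
Query node: K
Path from root: _0 -> K
Depth of K: 1 (number of edges from root)

Answer: 1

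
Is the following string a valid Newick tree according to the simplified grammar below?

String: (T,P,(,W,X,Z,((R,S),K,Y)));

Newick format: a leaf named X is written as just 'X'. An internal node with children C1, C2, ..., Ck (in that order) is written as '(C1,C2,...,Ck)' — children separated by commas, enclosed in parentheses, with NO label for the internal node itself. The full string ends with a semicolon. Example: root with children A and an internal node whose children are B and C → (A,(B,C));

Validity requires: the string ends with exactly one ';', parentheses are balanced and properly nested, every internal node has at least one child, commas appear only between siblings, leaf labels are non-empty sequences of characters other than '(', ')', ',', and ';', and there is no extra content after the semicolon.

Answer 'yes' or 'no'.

Answer: no

Derivation:
Input: (T,P,(,W,X,Z,((R,S),K,Y)));
Paren balance: 4 '(' vs 4 ')' OK
Ends with single ';': True
Full parse: FAILS (empty leaf label at pos 6)
Valid: False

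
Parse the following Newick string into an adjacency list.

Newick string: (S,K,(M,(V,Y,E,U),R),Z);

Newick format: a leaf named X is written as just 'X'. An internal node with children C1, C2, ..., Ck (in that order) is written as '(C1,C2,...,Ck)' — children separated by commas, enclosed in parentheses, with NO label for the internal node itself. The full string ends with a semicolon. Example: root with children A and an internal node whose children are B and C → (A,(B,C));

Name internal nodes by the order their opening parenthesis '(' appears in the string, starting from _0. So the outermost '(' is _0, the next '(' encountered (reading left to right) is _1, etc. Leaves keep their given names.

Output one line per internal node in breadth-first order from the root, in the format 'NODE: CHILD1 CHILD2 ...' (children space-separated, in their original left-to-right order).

Answer: _0: S K _1 Z
_1: M _2 R
_2: V Y E U

Derivation:
Input: (S,K,(M,(V,Y,E,U),R),Z);
Scanning left-to-right, naming '(' by encounter order:
  pos 0: '(' -> open internal node _0 (depth 1)
  pos 5: '(' -> open internal node _1 (depth 2)
  pos 8: '(' -> open internal node _2 (depth 3)
  pos 16: ')' -> close internal node _2 (now at depth 2)
  pos 19: ')' -> close internal node _1 (now at depth 1)
  pos 22: ')' -> close internal node _0 (now at depth 0)
Total internal nodes: 3
BFS adjacency from root:
  _0: S K _1 Z
  _1: M _2 R
  _2: V Y E U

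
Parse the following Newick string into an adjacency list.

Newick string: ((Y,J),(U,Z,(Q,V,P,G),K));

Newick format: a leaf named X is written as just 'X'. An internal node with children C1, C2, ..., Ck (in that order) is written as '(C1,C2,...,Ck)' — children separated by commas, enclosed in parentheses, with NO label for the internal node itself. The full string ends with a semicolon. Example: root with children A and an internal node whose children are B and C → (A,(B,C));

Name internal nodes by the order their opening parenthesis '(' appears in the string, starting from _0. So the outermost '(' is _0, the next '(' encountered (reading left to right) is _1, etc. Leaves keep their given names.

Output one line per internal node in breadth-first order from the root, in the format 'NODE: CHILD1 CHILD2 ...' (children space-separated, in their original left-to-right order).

Input: ((Y,J),(U,Z,(Q,V,P,G),K));
Scanning left-to-right, naming '(' by encounter order:
  pos 0: '(' -> open internal node _0 (depth 1)
  pos 1: '(' -> open internal node _1 (depth 2)
  pos 5: ')' -> close internal node _1 (now at depth 1)
  pos 7: '(' -> open internal node _2 (depth 2)
  pos 12: '(' -> open internal node _3 (depth 3)
  pos 20: ')' -> close internal node _3 (now at depth 2)
  pos 23: ')' -> close internal node _2 (now at depth 1)
  pos 24: ')' -> close internal node _0 (now at depth 0)
Total internal nodes: 4
BFS adjacency from root:
  _0: _1 _2
  _1: Y J
  _2: U Z _3 K
  _3: Q V P G

Answer: _0: _1 _2
_1: Y J
_2: U Z _3 K
_3: Q V P G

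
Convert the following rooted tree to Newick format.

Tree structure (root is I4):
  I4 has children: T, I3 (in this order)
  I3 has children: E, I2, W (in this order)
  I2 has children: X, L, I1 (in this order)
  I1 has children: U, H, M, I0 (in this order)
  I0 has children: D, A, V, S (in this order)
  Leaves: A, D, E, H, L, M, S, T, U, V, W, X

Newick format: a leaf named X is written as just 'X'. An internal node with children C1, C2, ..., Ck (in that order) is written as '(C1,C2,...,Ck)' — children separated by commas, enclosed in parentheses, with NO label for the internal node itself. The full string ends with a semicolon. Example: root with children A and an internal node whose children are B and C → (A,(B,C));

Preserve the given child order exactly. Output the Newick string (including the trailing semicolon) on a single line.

Answer: (T,(E,(X,L,(U,H,M,(D,A,V,S))),W));

Derivation:
internal I4 with children ['T', 'I3']
  leaf 'T' → 'T'
  internal I3 with children ['E', 'I2', 'W']
    leaf 'E' → 'E'
    internal I2 with children ['X', 'L', 'I1']
      leaf 'X' → 'X'
      leaf 'L' → 'L'
      internal I1 with children ['U', 'H', 'M', 'I0']
        leaf 'U' → 'U'
        leaf 'H' → 'H'
        leaf 'M' → 'M'
        internal I0 with children ['D', 'A', 'V', 'S']
          leaf 'D' → 'D'
          leaf 'A' → 'A'
          leaf 'V' → 'V'
          leaf 'S' → 'S'
        → '(D,A,V,S)'
      → '(U,H,M,(D,A,V,S))'
    → '(X,L,(U,H,M,(D,A,V,S)))'
    leaf 'W' → 'W'
  → '(E,(X,L,(U,H,M,(D,A,V,S))),W)'
→ '(T,(E,(X,L,(U,H,M,(D,A,V,S))),W))'
Final: (T,(E,(X,L,(U,H,M,(D,A,V,S))),W));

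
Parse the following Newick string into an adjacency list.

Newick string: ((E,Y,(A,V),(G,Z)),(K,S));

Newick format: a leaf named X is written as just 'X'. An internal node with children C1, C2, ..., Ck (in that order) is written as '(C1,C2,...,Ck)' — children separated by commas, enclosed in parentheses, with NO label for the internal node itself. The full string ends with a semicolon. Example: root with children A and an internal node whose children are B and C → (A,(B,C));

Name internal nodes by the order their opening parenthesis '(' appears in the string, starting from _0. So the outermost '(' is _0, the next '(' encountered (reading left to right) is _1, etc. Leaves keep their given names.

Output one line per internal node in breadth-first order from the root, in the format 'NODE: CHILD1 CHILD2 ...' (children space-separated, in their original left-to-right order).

Input: ((E,Y,(A,V),(G,Z)),(K,S));
Scanning left-to-right, naming '(' by encounter order:
  pos 0: '(' -> open internal node _0 (depth 1)
  pos 1: '(' -> open internal node _1 (depth 2)
  pos 6: '(' -> open internal node _2 (depth 3)
  pos 10: ')' -> close internal node _2 (now at depth 2)
  pos 12: '(' -> open internal node _3 (depth 3)
  pos 16: ')' -> close internal node _3 (now at depth 2)
  pos 17: ')' -> close internal node _1 (now at depth 1)
  pos 19: '(' -> open internal node _4 (depth 2)
  pos 23: ')' -> close internal node _4 (now at depth 1)
  pos 24: ')' -> close internal node _0 (now at depth 0)
Total internal nodes: 5
BFS adjacency from root:
  _0: _1 _4
  _1: E Y _2 _3
  _4: K S
  _2: A V
  _3: G Z

Answer: _0: _1 _4
_1: E Y _2 _3
_4: K S
_2: A V
_3: G Z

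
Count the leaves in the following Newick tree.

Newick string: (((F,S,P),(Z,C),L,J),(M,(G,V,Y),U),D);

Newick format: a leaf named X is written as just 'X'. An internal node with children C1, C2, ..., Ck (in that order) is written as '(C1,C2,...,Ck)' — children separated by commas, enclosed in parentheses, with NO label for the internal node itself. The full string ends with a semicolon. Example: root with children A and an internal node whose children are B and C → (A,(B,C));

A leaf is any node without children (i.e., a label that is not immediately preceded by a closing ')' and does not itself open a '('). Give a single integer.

Newick: (((F,S,P),(Z,C),L,J),(M,(G,V,Y),U),D);
Scan left-to-right; a leaf is any maximal label run not followed by '(':
  pos 3: leaf 'F' → count = 1
  pos 5: leaf 'S' → count = 2
  pos 7: leaf 'P' → count = 3
  pos 11: leaf 'Z' → count = 4
  pos 13: leaf 'C' → count = 5
  pos 16: leaf 'L' → count = 6
  pos 18: leaf 'J' → count = 7
  pos 22: leaf 'M' → count = 8
  pos 25: leaf 'G' → count = 9
  pos 27: leaf 'V' → count = 10
  pos 29: leaf 'Y' → count = 11
  pos 32: leaf 'U' → count = 12
  pos 35: leaf 'D' → count = 13
Total leaves: 13

Answer: 13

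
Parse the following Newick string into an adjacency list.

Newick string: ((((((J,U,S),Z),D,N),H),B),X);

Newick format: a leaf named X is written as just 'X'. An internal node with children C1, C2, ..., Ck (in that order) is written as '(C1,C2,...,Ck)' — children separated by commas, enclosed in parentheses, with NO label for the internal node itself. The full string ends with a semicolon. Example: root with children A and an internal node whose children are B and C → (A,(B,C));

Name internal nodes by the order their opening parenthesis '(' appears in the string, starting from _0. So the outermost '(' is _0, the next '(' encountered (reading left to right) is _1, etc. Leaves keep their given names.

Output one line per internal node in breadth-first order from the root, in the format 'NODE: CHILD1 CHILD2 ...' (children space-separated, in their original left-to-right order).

Input: ((((((J,U,S),Z),D,N),H),B),X);
Scanning left-to-right, naming '(' by encounter order:
  pos 0: '(' -> open internal node _0 (depth 1)
  pos 1: '(' -> open internal node _1 (depth 2)
  pos 2: '(' -> open internal node _2 (depth 3)
  pos 3: '(' -> open internal node _3 (depth 4)
  pos 4: '(' -> open internal node _4 (depth 5)
  pos 5: '(' -> open internal node _5 (depth 6)
  pos 11: ')' -> close internal node _5 (now at depth 5)
  pos 14: ')' -> close internal node _4 (now at depth 4)
  pos 19: ')' -> close internal node _3 (now at depth 3)
  pos 22: ')' -> close internal node _2 (now at depth 2)
  pos 25: ')' -> close internal node _1 (now at depth 1)
  pos 28: ')' -> close internal node _0 (now at depth 0)
Total internal nodes: 6
BFS adjacency from root:
  _0: _1 X
  _1: _2 B
  _2: _3 H
  _3: _4 D N
  _4: _5 Z
  _5: J U S

Answer: _0: _1 X
_1: _2 B
_2: _3 H
_3: _4 D N
_4: _5 Z
_5: J U S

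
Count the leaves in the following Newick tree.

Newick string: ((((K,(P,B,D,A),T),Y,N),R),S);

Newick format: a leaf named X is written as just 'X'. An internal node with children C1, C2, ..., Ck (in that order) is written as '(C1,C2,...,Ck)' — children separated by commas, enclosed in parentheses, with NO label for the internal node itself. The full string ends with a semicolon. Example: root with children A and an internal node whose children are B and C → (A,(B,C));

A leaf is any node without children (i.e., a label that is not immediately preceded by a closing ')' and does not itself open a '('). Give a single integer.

Newick: ((((K,(P,B,D,A),T),Y,N),R),S);
Scan left-to-right; a leaf is any maximal label run not followed by '(':
  pos 4: leaf 'K' → count = 1
  pos 7: leaf 'P' → count = 2
  pos 9: leaf 'B' → count = 3
  pos 11: leaf 'D' → count = 4
  pos 13: leaf 'A' → count = 5
  pos 16: leaf 'T' → count = 6
  pos 19: leaf 'Y' → count = 7
  pos 21: leaf 'N' → count = 8
  pos 24: leaf 'R' → count = 9
  pos 27: leaf 'S' → count = 10
Total leaves: 10

Answer: 10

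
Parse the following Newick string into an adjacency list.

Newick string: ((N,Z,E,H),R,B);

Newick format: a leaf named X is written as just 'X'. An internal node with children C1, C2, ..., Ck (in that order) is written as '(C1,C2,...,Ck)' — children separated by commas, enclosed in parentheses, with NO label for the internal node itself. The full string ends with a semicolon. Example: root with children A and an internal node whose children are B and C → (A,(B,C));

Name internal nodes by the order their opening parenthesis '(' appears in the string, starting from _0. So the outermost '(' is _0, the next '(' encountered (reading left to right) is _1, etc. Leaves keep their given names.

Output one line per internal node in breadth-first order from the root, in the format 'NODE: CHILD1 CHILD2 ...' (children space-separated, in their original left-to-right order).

Answer: _0: _1 R B
_1: N Z E H

Derivation:
Input: ((N,Z,E,H),R,B);
Scanning left-to-right, naming '(' by encounter order:
  pos 0: '(' -> open internal node _0 (depth 1)
  pos 1: '(' -> open internal node _1 (depth 2)
  pos 9: ')' -> close internal node _1 (now at depth 1)
  pos 14: ')' -> close internal node _0 (now at depth 0)
Total internal nodes: 2
BFS adjacency from root:
  _0: _1 R B
  _1: N Z E H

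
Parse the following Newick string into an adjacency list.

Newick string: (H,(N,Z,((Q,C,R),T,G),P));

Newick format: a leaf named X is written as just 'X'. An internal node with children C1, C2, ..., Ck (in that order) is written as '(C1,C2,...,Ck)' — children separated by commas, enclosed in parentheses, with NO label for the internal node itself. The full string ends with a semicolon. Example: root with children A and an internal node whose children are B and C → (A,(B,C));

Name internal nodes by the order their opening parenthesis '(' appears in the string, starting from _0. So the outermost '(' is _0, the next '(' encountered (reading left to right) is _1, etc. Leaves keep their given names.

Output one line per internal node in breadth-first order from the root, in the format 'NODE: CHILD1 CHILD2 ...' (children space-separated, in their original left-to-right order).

Input: (H,(N,Z,((Q,C,R),T,G),P));
Scanning left-to-right, naming '(' by encounter order:
  pos 0: '(' -> open internal node _0 (depth 1)
  pos 3: '(' -> open internal node _1 (depth 2)
  pos 8: '(' -> open internal node _2 (depth 3)
  pos 9: '(' -> open internal node _3 (depth 4)
  pos 15: ')' -> close internal node _3 (now at depth 3)
  pos 20: ')' -> close internal node _2 (now at depth 2)
  pos 23: ')' -> close internal node _1 (now at depth 1)
  pos 24: ')' -> close internal node _0 (now at depth 0)
Total internal nodes: 4
BFS adjacency from root:
  _0: H _1
  _1: N Z _2 P
  _2: _3 T G
  _3: Q C R

Answer: _0: H _1
_1: N Z _2 P
_2: _3 T G
_3: Q C R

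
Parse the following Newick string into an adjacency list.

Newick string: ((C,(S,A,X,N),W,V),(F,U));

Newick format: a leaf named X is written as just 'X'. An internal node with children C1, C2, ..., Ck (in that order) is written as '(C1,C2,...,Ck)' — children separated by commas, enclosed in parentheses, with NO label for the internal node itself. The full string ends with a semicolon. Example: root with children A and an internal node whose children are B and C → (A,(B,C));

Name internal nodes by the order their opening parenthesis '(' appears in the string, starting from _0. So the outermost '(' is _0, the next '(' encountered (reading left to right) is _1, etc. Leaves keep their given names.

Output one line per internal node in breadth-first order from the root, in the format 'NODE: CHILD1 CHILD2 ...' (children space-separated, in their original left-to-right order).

Answer: _0: _1 _3
_1: C _2 W V
_3: F U
_2: S A X N

Derivation:
Input: ((C,(S,A,X,N),W,V),(F,U));
Scanning left-to-right, naming '(' by encounter order:
  pos 0: '(' -> open internal node _0 (depth 1)
  pos 1: '(' -> open internal node _1 (depth 2)
  pos 4: '(' -> open internal node _2 (depth 3)
  pos 12: ')' -> close internal node _2 (now at depth 2)
  pos 17: ')' -> close internal node _1 (now at depth 1)
  pos 19: '(' -> open internal node _3 (depth 2)
  pos 23: ')' -> close internal node _3 (now at depth 1)
  pos 24: ')' -> close internal node _0 (now at depth 0)
Total internal nodes: 4
BFS adjacency from root:
  _0: _1 _3
  _1: C _2 W V
  _3: F U
  _2: S A X N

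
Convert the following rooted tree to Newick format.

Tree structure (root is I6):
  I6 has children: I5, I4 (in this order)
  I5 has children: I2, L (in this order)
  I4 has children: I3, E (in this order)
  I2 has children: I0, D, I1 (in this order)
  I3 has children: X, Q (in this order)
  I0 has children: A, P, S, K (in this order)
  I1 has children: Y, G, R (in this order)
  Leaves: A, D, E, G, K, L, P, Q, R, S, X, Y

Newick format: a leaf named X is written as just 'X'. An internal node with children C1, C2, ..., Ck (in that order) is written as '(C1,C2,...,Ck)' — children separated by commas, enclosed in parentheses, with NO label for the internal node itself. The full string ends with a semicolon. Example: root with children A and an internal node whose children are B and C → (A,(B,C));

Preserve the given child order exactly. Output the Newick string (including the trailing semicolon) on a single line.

internal I6 with children ['I5', 'I4']
  internal I5 with children ['I2', 'L']
    internal I2 with children ['I0', 'D', 'I1']
      internal I0 with children ['A', 'P', 'S', 'K']
        leaf 'A' → 'A'
        leaf 'P' → 'P'
        leaf 'S' → 'S'
        leaf 'K' → 'K'
      → '(A,P,S,K)'
      leaf 'D' → 'D'
      internal I1 with children ['Y', 'G', 'R']
        leaf 'Y' → 'Y'
        leaf 'G' → 'G'
        leaf 'R' → 'R'
      → '(Y,G,R)'
    → '((A,P,S,K),D,(Y,G,R))'
    leaf 'L' → 'L'
  → '(((A,P,S,K),D,(Y,G,R)),L)'
  internal I4 with children ['I3', 'E']
    internal I3 with children ['X', 'Q']
      leaf 'X' → 'X'
      leaf 'Q' → 'Q'
    → '(X,Q)'
    leaf 'E' → 'E'
  → '((X,Q),E)'
→ '((((A,P,S,K),D,(Y,G,R)),L),((X,Q),E))'
Final: ((((A,P,S,K),D,(Y,G,R)),L),((X,Q),E));

Answer: ((((A,P,S,K),D,(Y,G,R)),L),((X,Q),E));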